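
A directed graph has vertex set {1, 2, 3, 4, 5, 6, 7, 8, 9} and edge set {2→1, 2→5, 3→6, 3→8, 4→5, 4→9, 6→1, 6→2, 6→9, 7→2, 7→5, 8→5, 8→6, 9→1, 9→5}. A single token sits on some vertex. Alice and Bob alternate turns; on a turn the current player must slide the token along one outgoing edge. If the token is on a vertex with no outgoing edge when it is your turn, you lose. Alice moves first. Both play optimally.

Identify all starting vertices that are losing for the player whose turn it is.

Compute win/loss labels from the base case upward. A position with no move is L. Any other position is W if it can reach an L in one move, else L.
Every edge goes from a vertex to one that appears earlier in the order 1, 5, 9, 2, 6, 7, 4, 8, 3, so processing vertices in that order labels each vertex after all of its successors.
1: no outgoing edge → L
5: no outgoing edge → L
9: W (go to 5, an L position)
2: W (go to 5, an L position)
6: W (go to 1, an L position)
7: W (go to 5, an L position)
4: W (go to 5, an L position)
8: W (go to 5, an L position)
3: L (options 8(W), 6(W) are all W)
The losing starting vertices are exactly the entries labelled L in this table (3 of them).

1, 3, 5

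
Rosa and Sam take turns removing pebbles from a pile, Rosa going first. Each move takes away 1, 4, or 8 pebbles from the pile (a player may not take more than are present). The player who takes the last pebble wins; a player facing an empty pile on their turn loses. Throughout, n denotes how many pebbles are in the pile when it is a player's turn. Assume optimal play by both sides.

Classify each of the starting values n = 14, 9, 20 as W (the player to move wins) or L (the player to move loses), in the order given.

14: L, 9: W, 20: W

Compute win/loss labels from the base case upward. A position with no move is L. Any other position is W if it can reach an L in one move, else L.
n=0: no move → L
n=1: can move to 0, which is L ⇒ W
n=2: the only move is to 1(W), a W ⇒ L
n=3: can move to 2, which is L ⇒ W
n=4: can move to 0, which is L ⇒ W
n=5: moves to 4(W), 1(W); every one is W ⇒ L
n=6: can move to 5, which is L ⇒ W
n=7: moves to 6(W), 3(W); every one is W ⇒ L
n=8: can move to 7, which is L ⇒ W
n=9: can move to 5, which is L ⇒ W
n=10: can move to 2, which is L ⇒ W
n=11: can move to 7, which is L ⇒ W
n=12: moves to 11(W), 8(W), 4(W); every one is W ⇒ L
n=13: can move to 12, which is L ⇒ W
n=14: moves to 13(W), 10(W), 6(W); every one is W ⇒ L
n=15: can move to 14, which is L ⇒ W
n=16: can move to 12, which is L ⇒ W
n=17: moves to 16(W), 13(W), 9(W); every one is W ⇒ L
n=18: can move to 17, which is L ⇒ W
n=19: moves to 18(W), 15(W), 11(W); every one is W ⇒ L
n=20: can move to 19, which is L ⇒ W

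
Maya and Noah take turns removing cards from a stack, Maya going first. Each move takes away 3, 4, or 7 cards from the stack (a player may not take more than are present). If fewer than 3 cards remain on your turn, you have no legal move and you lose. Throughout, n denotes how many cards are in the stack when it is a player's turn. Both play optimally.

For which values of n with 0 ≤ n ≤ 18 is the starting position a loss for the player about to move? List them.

Positions with no move are L. A position that does have a move is losing for the player to move precisely when every available move leads to a winning position for the opponent. Fill in the labels:
n=0: no move → L
n=1: no move → L
n=2: no move → L
n=3: →0(L), so W
n=4: →1(L), so W
n=5: →2(L), so W
n=6: →2(L), so W
n=7: →0(L), so W
n=8: →1(L), so W
n=9: →2(L), so W
n=10: →7(W), 6(W), 3(W) — all W, so L
n=11: →8(W), 7(W), 4(W) — all W, so L
n=12: →9(W), 8(W), 5(W) — all W, so L
n=13: →10(L), so W
n=14: →11(L), so W
n=15: →12(L), so W
n=16: →12(L), so W
n=17: →10(L), so W
n=18: →11(L), so W
The losing starting values of n are exactly the entries labelled L in this table (6 of them).

0, 1, 2, 10, 11, 12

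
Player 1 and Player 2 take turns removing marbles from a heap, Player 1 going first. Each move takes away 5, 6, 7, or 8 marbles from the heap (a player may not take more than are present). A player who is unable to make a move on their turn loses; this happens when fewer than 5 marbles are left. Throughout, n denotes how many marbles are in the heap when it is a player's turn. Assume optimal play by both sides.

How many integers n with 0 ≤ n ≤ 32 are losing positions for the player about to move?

15

Classify positions by backward induction: terminal positions (no move available) are L. From any other position, the mover wins iff some move reaches an L.
n=0: no move → L
n=1: no move → L
n=2: no move → L
n=3: no move → L
n=4: no move → L
n=5: reaches L-position 0 → W
n=6: reaches L-position 1 → W
n=7: reaches L-position 2 → W
n=8: reaches L-position 3 → W
n=9: reaches L-position 4 → W
n=10: reaches L-position 4 → W
n=11: reaches L-position 4 → W
n=12: reaches L-position 4 → W
n=13: only reaches 8(W), 7(W), 6(W), 5(W), all W → L
n=14: only reaches 9(W), 8(W), 7(W), 6(W), all W → L
n=15: only reaches 10(W), 9(W), 8(W), 7(W), all W → L
n=16: only reaches 11(W), 10(W), 9(W), 8(W), all W → L
n=17: only reaches 12(W), 11(W), 10(W), 9(W), all W → L
n=18: reaches L-position 13 → W
n=19: reaches L-position 14 → W
n=20: reaches L-position 15 → W
n=21: reaches L-position 16 → W
n=22: reaches L-position 17 → W
n=23: reaches L-position 17 → W
n=24: reaches L-position 17 → W
n=25: reaches L-position 17 → W
n=26: only reaches 21(W), 20(W), 19(W), 18(W), all W → L
n=27: only reaches 22(W), 21(W), 20(W), 19(W), all W → L
n=28: only reaches 23(W), 22(W), 21(W), 20(W), all W → L
n=29: only reaches 24(W), 23(W), 22(W), 21(W), all W → L
n=30: only reaches 25(W), 24(W), 23(W), 22(W), all W → L
n=31: reaches L-position 26 → W
n=32: reaches L-position 27 → W
L entries with 0 ≤ n ≤ 32: n = 0, 1, 2, 3, 4, 13, 14, 15, 16, 17, 26, 27, 28, 29, 30; that makes 15.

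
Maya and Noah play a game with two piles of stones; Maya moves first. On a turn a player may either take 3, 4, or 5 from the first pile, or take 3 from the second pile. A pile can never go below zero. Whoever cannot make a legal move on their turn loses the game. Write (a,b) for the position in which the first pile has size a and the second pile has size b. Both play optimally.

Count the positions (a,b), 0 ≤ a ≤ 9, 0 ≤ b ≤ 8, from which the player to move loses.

Work bottom-up. With no move the player to move loses. Otherwise the position is W if at least one move leads to an L position for the opponent, and L if every move leads to a W.
Every move lowers a or b (never raises either), so fill the grid row by row in increasing a, and left to right within a row: each cell's successors are then already labelled.
      b=0  b=1  b=2  b=3  b=4  b=5  b=6  b=7  b=8
a=0:    L    L    L    W    W    W    L    L    L
a=1:    L    L    L    W    W    W    L    L    L
a=2:    L    L    L    W    W    W    L    L    L
a=3:    W    W    W    L    L    L    W    W    W
a=4:    W    W    W    L    L    L    W    W    W
a=5:    W    W    W    L    L    L    W    W    W
a=6:    W    W    W    W    W    W    W    W    W
a=7:    W    W    W    W    W    W    W    W    W
a=8:    L    L    L    W    W    W    L    L    L
a=9:    L    L    L    W    W    W    L    L    L
Cells with no legal move (terminal, hence L): (0,0), (0,1), (0,2), (1,0), (1,1), (1,2), (2,0), (2,1), (2,2).
The remaining L cells, each justified by listing all of its moves:
(0,6): L (sole option (0,3)(W) is W)
(0,7): L (sole option (0,4)(W) is W)
(0,8): L (sole option (0,5)(W) is W)
(1,6): L (sole option (1,3)(W) is W)
(1,7): L (sole option (1,4)(W) is W)
(1,8): L (sole option (1,5)(W) is W)
(2,6): L (sole option (2,3)(W) is W)
(2,7): L (sole option (2,4)(W) is W)
(2,8): L (sole option (2,5)(W) is W)
(3,3): L (options (0,3)(W), (3,0)(W) are all W)
(3,4): L (options (0,4)(W), (3,1)(W) are all W)
(3,5): L (options (0,5)(W), (3,2)(W) are all W)
(4,3): L (options (1,3)(W), (0,3)(W), (4,0)(W) are all W)
(4,4): L (options (1,4)(W), (0,4)(W), (4,1)(W) are all W)
(4,5): L (options (1,5)(W), (0,5)(W), (4,2)(W) are all W)
(5,3): L (options (2,3)(W), (1,3)(W), (0,3)(W), (5,0)(W) are all W)
(5,4): L (options (2,4)(W), (1,4)(W), (0,4)(W), (5,1)(W) are all W)
(5,5): L (options (2,5)(W), (1,5)(W), (0,5)(W), (5,2)(W) are all W)
(8,0): L (options (5,0)(W), (4,0)(W), (3,0)(W) are all W)
(8,1): L (options (5,1)(W), (4,1)(W), (3,1)(W) are all W)
(8,2): L (options (5,2)(W), (4,2)(W), (3,2)(W) are all W)
(8,6): L (options (5,6)(W), (4,6)(W), (3,6)(W), (8,3)(W) are all W)
(8,7): L (options (5,7)(W), (4,7)(W), (3,7)(W), (8,4)(W) are all W)
(8,8): L (options (5,8)(W), (4,8)(W), (3,8)(W), (8,5)(W) are all W)
(9,0): L (options (6,0)(W), (5,0)(W), (4,0)(W) are all W)
(9,1): L (options (6,1)(W), (5,1)(W), (4,1)(W) are all W)
(9,2): L (options (6,2)(W), (5,2)(W), (4,2)(W) are all W)
(9,6): L (options (6,6)(W), (5,6)(W), (4,6)(W), (9,3)(W) are all W)
(9,7): L (options (6,7)(W), (5,7)(W), (4,7)(W), (9,4)(W) are all W)
(9,8): L (options (6,8)(W), (5,8)(W), (4,8)(W), (9,5)(W) are all W)
Every other cell has at least one move into one of the L cells above, so it is W.
L cells per row: a=0: 6, a=1: 6, a=2: 6, a=3: 3, a=4: 3, a=5: 3, a=6: 0, a=7: 0, a=8: 6, a=9: 6; total 39.

39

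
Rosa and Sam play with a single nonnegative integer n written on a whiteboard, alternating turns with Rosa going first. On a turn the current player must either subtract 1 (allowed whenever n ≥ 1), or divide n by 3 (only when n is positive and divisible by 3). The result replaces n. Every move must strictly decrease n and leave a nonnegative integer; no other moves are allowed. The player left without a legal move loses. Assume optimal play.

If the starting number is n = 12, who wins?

Positions with no move are L. A position that does have a move is losing for the player to move precisely when every available move leads to a winning position for the opponent. Fill in the labels:
n=0: no move → L
n=1: →0(L), so W
n=2: →1(W) only, which is W, so L
n=3: →2(L), so W
n=4: →3(W) only, which is W, so L
n=5: →4(L), so W
n=6: →2(L), so W
n=7: →6(W) only, which is W, so L
n=8: →7(L), so W
n=9: →3(W), 8(W) — all W, so L
n=10: →9(L), so W
n=11: →10(W) only, which is W, so L
n=12: →4(L), so W
The starting position 12 is W: Rosa should move to 4, handing over an L position.

Rosa wins.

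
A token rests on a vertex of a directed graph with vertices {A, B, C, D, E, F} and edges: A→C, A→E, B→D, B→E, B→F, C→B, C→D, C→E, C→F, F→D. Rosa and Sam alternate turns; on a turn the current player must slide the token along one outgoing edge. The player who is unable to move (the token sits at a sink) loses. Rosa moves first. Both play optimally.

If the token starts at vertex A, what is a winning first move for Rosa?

Work bottom-up. With no move the player to move loses. Otherwise the position is W if at least one move leads to an L position for the opponent, and L if every move leads to a W.
Every edge goes from a vertex to one that appears earlier in the order E, D, F, B, C, A, so processing vertices in that order labels each vertex after all of its successors.
E: no outgoing edge → L
D: no outgoing edge → L
F: can move to D, which is L ⇒ W
B: can move to D, which is L ⇒ W
C: can move to D, which is L ⇒ W
A: can move to E, which is L ⇒ W
From A, the L positions reachable in one move are: E.

Move to E.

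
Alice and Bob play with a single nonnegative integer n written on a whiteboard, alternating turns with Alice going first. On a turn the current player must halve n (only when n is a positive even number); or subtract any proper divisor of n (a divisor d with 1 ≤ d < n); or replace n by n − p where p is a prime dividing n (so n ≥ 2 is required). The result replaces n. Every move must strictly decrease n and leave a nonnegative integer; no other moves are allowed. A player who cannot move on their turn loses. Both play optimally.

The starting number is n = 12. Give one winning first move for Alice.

Work bottom-up. With no move the player to move loses. Otherwise the position is W if at least one move leads to an L position for the opponent, and L if every move leads to a W.
n=0: no move → L
n=1: no move → L
n=2: can move to 0, which is L ⇒ W
n=3: can move to 0, which is L ⇒ W
n=4: moves to 2(W), 3(W); every one is W ⇒ L
n=5: can move to 0, which is L ⇒ W
n=6: can move to 4, which is L ⇒ W
n=7: can move to 0, which is L ⇒ W
n=8: can move to 4, which is L ⇒ W
n=9: moves to 6(W), 8(W); every one is W ⇒ L
n=10: can move to 9, which is L ⇒ W
n=11: can move to 0, which is L ⇒ W
n=12: can move to 9, which is L ⇒ W
From 12, the L positions reachable in one move are: 9.

Move to 9.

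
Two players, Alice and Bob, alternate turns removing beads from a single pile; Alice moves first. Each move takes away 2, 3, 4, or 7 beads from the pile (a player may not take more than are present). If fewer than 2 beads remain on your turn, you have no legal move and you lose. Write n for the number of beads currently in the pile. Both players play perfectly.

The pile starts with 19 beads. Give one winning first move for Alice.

Classify positions by backward induction: terminal positions (no move available) are L. From any other position, the mover wins iff some move reaches an L.
n=0: no move → L
n=1: no move → L
n=2: →0(L), so W
n=3: →1(L), so W
n=4: →1(L), so W
n=5: →1(L), so W
n=6: →4(W), 3(W), 2(W) — all W, so L
n=7: →0(L), so W
n=8: →6(L), so W
n=9: →6(L), so W
n=10: →6(L), so W
n=11: →9(W), 8(W), 7(W), 4(W) — all W, so L
n=12: →10(W), 9(W), 8(W), 5(W) — all W, so L
n=13: →11(L), so W
n=14: →12(L), so W
n=15: →12(L), so W
n=16: →12(L), so W
n=17: →15(W), 14(W), 13(W), 10(W) — all W, so L
n=18: →11(L), so W
n=19: →17(L), so W
From 19, the L positions reachable in one move are: 17, 12. Any move reaching one of these is winning.

Remove 2, leaving 17.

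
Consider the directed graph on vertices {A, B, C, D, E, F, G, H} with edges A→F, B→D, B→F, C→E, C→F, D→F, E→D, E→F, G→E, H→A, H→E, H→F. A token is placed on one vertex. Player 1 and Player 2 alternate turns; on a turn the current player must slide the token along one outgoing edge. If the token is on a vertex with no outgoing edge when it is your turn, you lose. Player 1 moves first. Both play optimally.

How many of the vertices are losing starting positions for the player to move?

2

Label each position W (a win for the player to move) or L (a loss). A position with no legal move is L; any other position is W exactly when some move reaches an L, and L when every move reaches a W.
Every edge goes from a vertex to one that appears earlier in the order F, D, E, C, B, G, A, H, so processing vertices in that order labels each vertex after all of its successors.
F: no outgoing edge → L
D: reaches L-position F → W
E: reaches L-position F → W
C: reaches L-position F → W
B: reaches L-position F → W
G: only reaches E(W), which is W → L
A: reaches L-position F → W
H: reaches L-position F → W
The L vertices are F, G; that is 2 in all.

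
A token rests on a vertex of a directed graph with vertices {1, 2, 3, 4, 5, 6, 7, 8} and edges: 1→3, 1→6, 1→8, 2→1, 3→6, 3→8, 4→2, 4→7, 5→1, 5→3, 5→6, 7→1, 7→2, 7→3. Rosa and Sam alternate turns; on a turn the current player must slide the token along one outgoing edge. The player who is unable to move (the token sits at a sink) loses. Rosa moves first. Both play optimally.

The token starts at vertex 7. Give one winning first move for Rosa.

Build the W/L table. Terminal = L. A non-terminal position is W if it has a move to some L; otherwise it is L.
Every edge goes from a vertex to one that appears earlier in the order 8, 6, 3, 1, 5, 2, 7, 4, so processing vertices in that order labels each vertex after all of its successors.
8: no outgoing edge → L
6: no outgoing edge → L
3: →6(L), so W
1: →6(L), so W
5: →6(L), so W
2: →1(W) only, which is W, so L
7: →2(L), so W
4: →2(L), so W
From 7, the L positions reachable in one move are: 2.

Move to 2.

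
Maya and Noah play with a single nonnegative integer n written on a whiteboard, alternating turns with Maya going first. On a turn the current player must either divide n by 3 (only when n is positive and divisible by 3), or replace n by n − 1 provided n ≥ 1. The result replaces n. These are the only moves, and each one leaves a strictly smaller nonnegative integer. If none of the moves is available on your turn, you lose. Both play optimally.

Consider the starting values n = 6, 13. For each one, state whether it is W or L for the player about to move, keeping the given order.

Positions with no move are L. A position that does have a move is losing for the player to move precisely when every available move leads to a winning position for the opponent. Fill in the labels:
n=0: no move → L
n=1: reaches L-position 0 → W
n=2: only reaches 1(W), which is W → L
n=3: reaches L-position 2 → W
n=4: only reaches 3(W), which is W → L
n=5: reaches L-position 4 → W
n=6: reaches L-position 2 → W
n=7: only reaches 6(W), which is W → L
n=8: reaches L-position 7 → W
n=9: only reaches 3(W), 8(W), all W → L
n=10: reaches L-position 9 → W
n=11: only reaches 10(W), which is W → L
n=12: reaches L-position 4 → W
n=13: only reaches 12(W), which is W → L

6: W, 13: L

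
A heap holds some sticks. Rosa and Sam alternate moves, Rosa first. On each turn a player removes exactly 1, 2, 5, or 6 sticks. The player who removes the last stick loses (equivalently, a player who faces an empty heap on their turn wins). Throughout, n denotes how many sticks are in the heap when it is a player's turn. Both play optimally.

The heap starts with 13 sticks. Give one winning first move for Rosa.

Use the standard recursion: the mover wins at a terminal position; elsewhere, the mover wins exactly when some move hands the opponent an L position.
n=0: no move; the opponent has just taken the last stick and therefore loses → W
n=1: L (sole option 0(W) is W)
n=2: W (go to 1, an L position)
n=3: W (go to 1, an L position)
n=4: L (options 3(W), 2(W) are all W)
n=5: W (go to 4, an L position)
n=6: W (go to 4, an L position)
n=7: W (go to 1, an L position)
n=8: L (options 7(W), 6(W), 3(W), 2(W) are all W)
n=9: W (go to 8, an L position)
n=10: W (go to 8, an L position)
n=11: L (options 10(W), 9(W), 6(W), 5(W) are all W)
n=12: W (go to 11, an L position)
n=13: W (go to 11, an L position)
From 13, the L positions reachable in one move are: 11, 8. Any move reaching one of these is winning.

Remove 2, leaving 11.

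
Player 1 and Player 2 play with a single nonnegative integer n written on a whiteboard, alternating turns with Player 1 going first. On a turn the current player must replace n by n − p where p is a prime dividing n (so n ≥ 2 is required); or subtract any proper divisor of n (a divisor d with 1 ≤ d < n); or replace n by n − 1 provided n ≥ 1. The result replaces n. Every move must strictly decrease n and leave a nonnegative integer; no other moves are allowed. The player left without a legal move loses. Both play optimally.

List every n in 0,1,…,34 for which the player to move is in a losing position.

Build the W/L table. Terminal = L. A non-terminal position is W if it has a move to some L; otherwise it is L.
n=0: no move → L
n=1: →0(L), so W
n=2: →0(L), so W
n=3: →0(L), so W
n=4: →2(W), 3(W) — all W, so L
n=5: →0(L), so W
n=6: →4(L), so W
n=7: →0(L), so W
n=8: →4(L), so W
n=9: →6(W), 8(W) — all W, so L
n=10: →9(L), so W
n=11: →0(L), so W
n=12: →9(L), so W
n=13: →0(L), so W
n=14: →7(W), 12(W), 13(W) — all W, so L
n=15: →14(L), so W
n=16: →14(L), so W
n=17: →0(L), so W
n=18: →9(L), so W
n=19: →0(L), so W
n=20: →10(W), 15(W), 16(W), 18(W), 19(W) — all W, so L
n=21: →14(L), so W
n=22: →20(L), so W
n=23: →0(L), so W
n=24: →20(L), so W
n=25: →20(L), so W
n=26: →13(W), 24(W), 25(W) — all W, so L
n=27: →26(L), so W
n=28: →14(L), so W
n=29: →0(L), so W
n=30: →20(L), so W
n=31: →0(L), so W
n=32: →16(W), 24(W), 28(W), 30(W), 31(W) — all W, so L
n=33: →32(L), so W
n=34: →32(L), so W
Reading off the rows marked L gives the requested list; there are 7 such values of n.

0, 4, 9, 14, 20, 26, 32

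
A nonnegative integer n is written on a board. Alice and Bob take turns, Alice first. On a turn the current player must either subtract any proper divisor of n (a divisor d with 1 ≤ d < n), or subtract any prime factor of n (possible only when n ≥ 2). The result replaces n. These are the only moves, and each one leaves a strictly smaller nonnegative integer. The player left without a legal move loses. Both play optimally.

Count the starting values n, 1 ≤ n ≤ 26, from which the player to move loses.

6

Work bottom-up. With no move the player to move loses. Otherwise the position is W if at least one move leads to an L position for the opponent, and L if every move leads to a W.
n=0: no move → L
n=1: no move → L
n=2: can move to 0, which is L ⇒ W
n=3: can move to 0, which is L ⇒ W
n=4: moves to 2(W), 3(W); every one is W ⇒ L
n=5: can move to 0, which is L ⇒ W
n=6: can move to 4, which is L ⇒ W
n=7: can move to 0, which is L ⇒ W
n=8: can move to 4, which is L ⇒ W
n=9: moves to 6(W), 8(W); every one is W ⇒ L
n=10: can move to 9, which is L ⇒ W
n=11: can move to 0, which is L ⇒ W
n=12: can move to 9, which is L ⇒ W
n=13: can move to 0, which is L ⇒ W
n=14: moves to 7(W), 12(W), 13(W); every one is W ⇒ L
n=15: can move to 14, which is L ⇒ W
n=16: can move to 14, which is L ⇒ W
n=17: can move to 0, which is L ⇒ W
n=18: can move to 9, which is L ⇒ W
n=19: can move to 0, which is L ⇒ W
n=20: moves to 10(W), 15(W), 16(W), 18(W), 19(W); every one is W ⇒ L
n=21: can move to 14, which is L ⇒ W
n=22: can move to 20, which is L ⇒ W
n=23: can move to 0, which is L ⇒ W
n=24: can move to 20, which is L ⇒ W
n=25: can move to 20, which is L ⇒ W
n=26: moves to 13(W), 24(W), 25(W); every one is W ⇒ L
L entries with 1 ≤ n ≤ 26 (n=0 is outside the asked range and is not counted): n = 1, 4, 9, 14, 20, 26; that makes 6.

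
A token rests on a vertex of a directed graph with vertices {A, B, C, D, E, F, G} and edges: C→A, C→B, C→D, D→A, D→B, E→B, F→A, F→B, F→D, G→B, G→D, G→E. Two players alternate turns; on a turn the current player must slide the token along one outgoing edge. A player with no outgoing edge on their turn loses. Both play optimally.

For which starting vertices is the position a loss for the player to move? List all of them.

Build the W/L table. Terminal = L. A non-terminal position is W if it has a move to some L; otherwise it is L.
Every edge goes from a vertex to one that appears earlier in the order B, A, D, F, C, E, G, so processing vertices in that order labels each vertex after all of its successors.
B: no outgoing edge → L
A: no outgoing edge → L
D: can move to A, which is L ⇒ W
F: can move to A, which is L ⇒ W
C: can move to A, which is L ⇒ W
E: can move to B, which is L ⇒ W
G: can move to B, which is L ⇒ W
The losing starting vertices are exactly the entries labelled L in this table (2 of them).

A, B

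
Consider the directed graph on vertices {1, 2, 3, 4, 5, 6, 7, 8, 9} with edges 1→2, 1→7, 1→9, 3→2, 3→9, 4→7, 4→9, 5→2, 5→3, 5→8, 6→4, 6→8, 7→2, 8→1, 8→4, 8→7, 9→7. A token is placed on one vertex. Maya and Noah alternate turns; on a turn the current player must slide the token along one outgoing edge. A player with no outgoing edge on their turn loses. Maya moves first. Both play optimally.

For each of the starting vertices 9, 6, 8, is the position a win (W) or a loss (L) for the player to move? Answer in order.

Work bottom-up. With no move the player to move loses. Otherwise the position is W if at least one move leads to an L position for the opponent, and L if every move leads to a W.
Every edge goes from a vertex to one that appears earlier in the order 2, 7, 9, 1, 3, 4, 8, 5, 6, so processing vertices in that order labels each vertex after all of its successors.
2: no outgoing edge → L
7: W (go to 2, an L position)
9: L (sole option 7(W) is W)
1: W (go to 9, an L position)
3: W (go to 9, an L position)
4: W (go to 9, an L position)
8: L (options 4(W), 1(W), 7(W) are all W)
5: W (go to 8, an L position)
6: W (go to 8, an L position)

9: L, 6: W, 8: L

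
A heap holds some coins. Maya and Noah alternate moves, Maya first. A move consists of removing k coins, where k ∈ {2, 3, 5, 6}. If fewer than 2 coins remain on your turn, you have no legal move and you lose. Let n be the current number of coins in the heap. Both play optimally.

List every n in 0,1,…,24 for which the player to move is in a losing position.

0, 1, 8, 9, 16, 17, 24

Compute win/loss labels from the base case upward. A position with no move is L. Any other position is W if it can reach an L in one move, else L.
n=0: no move → L
n=1: no move → L
n=2: →0(L), so W
n=3: →1(L), so W
n=4: →1(L), so W
n=5: →0(L), so W
n=6: →1(L), so W
n=7: →1(L), so W
n=8: →6(W), 5(W), 3(W), 2(W) — all W, so L
n=9: →7(W), 6(W), 4(W), 3(W) — all W, so L
n=10: →8(L), so W
n=11: →9(L), so W
n=12: →9(L), so W
n=13: →8(L), so W
n=14: →9(L), so W
n=15: →9(L), so W
n=16: →14(W), 13(W), 11(W), 10(W) — all W, so L
n=17: →15(W), 14(W), 12(W), 11(W) — all W, so L
n=18: →16(L), so W
n=19: →17(L), so W
n=20: →17(L), so W
n=21: →16(L), so W
n=22: →17(L), so W
n=23: →17(L), so W
n=24: →22(W), 21(W), 19(W), 18(W) — all W, so L
Reading off the rows marked L gives the requested list; there are 7 such values of n.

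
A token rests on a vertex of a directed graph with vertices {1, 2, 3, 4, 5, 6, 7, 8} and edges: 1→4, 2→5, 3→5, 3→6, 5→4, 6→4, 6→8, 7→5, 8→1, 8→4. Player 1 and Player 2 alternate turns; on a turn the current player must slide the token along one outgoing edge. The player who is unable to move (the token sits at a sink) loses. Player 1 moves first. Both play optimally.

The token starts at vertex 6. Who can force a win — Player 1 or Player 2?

Work bottom-up. With no move the player to move loses. Otherwise the position is W if at least one move leads to an L position for the opponent, and L if every move leads to a W.
Every edge goes from a vertex to one that appears earlier in the order 4, 1, 8, 5, 6, 3, 2, 7, so processing vertices in that order labels each vertex after all of its successors.
4: no outgoing edge → L
1: reaches L-position 4 → W
8: reaches L-position 4 → W
5: reaches L-position 4 → W
6: reaches L-position 4 → W
3: only reaches 6(W), 5(W), all W → L
2: only reaches 5(W), which is W → L
7: only reaches 5(W), which is W → L
The starting position 6 is W: Player 1 should move to 4, handing over an L position.

Player 1 wins.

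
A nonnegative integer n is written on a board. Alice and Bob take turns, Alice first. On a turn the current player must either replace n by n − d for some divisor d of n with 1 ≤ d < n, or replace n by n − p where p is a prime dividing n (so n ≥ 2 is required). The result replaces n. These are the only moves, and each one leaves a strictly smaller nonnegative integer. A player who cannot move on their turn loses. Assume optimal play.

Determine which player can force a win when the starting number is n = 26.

Positions with no move are L. A position that does have a move is losing for the player to move precisely when every available move leads to a winning position for the opponent. Fill in the labels:
n=0: no move → L
n=1: no move → L
n=2: W (go to 0, an L position)
n=3: W (go to 0, an L position)
n=4: L (options 2(W), 3(W) are all W)
n=5: W (go to 0, an L position)
n=6: W (go to 4, an L position)
n=7: W (go to 0, an L position)
n=8: W (go to 4, an L position)
n=9: L (options 6(W), 8(W) are all W)
n=10: W (go to 9, an L position)
n=11: W (go to 0, an L position)
n=12: W (go to 9, an L position)
n=13: W (go to 0, an L position)
n=14: L (options 7(W), 12(W), 13(W) are all W)
n=15: W (go to 14, an L position)
n=16: W (go to 14, an L position)
n=17: W (go to 0, an L position)
n=18: W (go to 9, an L position)
n=19: W (go to 0, an L position)
n=20: L (options 10(W), 15(W), 16(W), 18(W), 19(W) are all W)
n=21: W (go to 14, an L position)
n=22: W (go to 20, an L position)
n=23: W (go to 0, an L position)
n=24: W (go to 20, an L position)
n=25: W (go to 20, an L position)
n=26: L (options 13(W), 24(W), 25(W) are all W)
The starting position 26 is L: whatever Alice does, the opponent receives a W position.

Bob wins.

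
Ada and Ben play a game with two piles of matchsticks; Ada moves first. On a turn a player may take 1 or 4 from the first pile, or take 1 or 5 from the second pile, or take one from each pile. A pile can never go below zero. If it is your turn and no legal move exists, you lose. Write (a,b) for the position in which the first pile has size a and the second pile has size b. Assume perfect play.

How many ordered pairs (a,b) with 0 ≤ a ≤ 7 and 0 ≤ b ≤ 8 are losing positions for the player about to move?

20

Use the standard recursion: the mover loses at a terminal position; elsewhere, the mover wins exactly when some move hands the opponent an L position.
Every move lowers a or b (never raises either), so fill the grid row by row in increasing a, and left to right within a row: each cell's successors are then already labelled.
      b=0  b=1  b=2  b=3  b=4  b=5  b=6  b=7  b=8
a=0:    L    W    L    W    L    W    L    W    L
a=1:    W    W    W    W    W    W    W    W    W
a=2:    L    W    L    W    L    W    L    W    L
a=3:    W    W    W    W    W    W    W    W    W
a=4:    W    L    W    L    W    L    W    L    W
a=5:    L    W    W    W    W    W    W    W    W
a=6:    W    W    W    L    W    L    W    L    W
a=7:    L    W    L    W    W    W    W    W    W
Cells with no legal move (terminal, hence L): (0,0).
The remaining L cells, each justified by listing all of its moves:
(0,2): only reaches (0,1)(W), which is W → L
(0,4): only reaches (0,3)(W), which is W → L
(0,6): only reaches (0,5)(W), (0,1)(W), all W → L
(0,8): only reaches (0,7)(W), (0,3)(W), all W → L
(2,0): only reaches (1,0)(W), which is W → L
(2,2): only reaches (1,2)(W), (2,1)(W), (1,1)(W), all W → L
(2,4): only reaches (1,4)(W), (2,3)(W), (1,3)(W), all W → L
(2,6): only reaches (1,6)(W), (2,5)(W), (2,1)(W), (1,5)(W), all W → L
(2,8): only reaches (1,8)(W), (2,7)(W), (2,3)(W), (1,7)(W), all W → L
(4,1): only reaches (3,1)(W), (0,1)(W), (4,0)(W), (3,0)(W), all W → L
(4,3): only reaches (3,3)(W), (0,3)(W), (4,2)(W), (3,2)(W), all W → L
(4,5): only reaches (3,5)(W), (0,5)(W), (4,4)(W), (4,0)(W), (3,4)(W), all W → L
(4,7): only reaches (3,7)(W), (0,7)(W), (4,6)(W), (4,2)(W), (3,6)(W), all W → L
(5,0): only reaches (4,0)(W), (1,0)(W), all W → L
(6,3): only reaches (5,3)(W), (2,3)(W), (6,2)(W), (5,2)(W), all W → L
(6,5): only reaches (5,5)(W), (2,5)(W), (6,4)(W), (6,0)(W), (5,4)(W), all W → L
(6,7): only reaches (5,7)(W), (2,7)(W), (6,6)(W), (6,2)(W), (5,6)(W), all W → L
(7,0): only reaches (6,0)(W), (3,0)(W), all W → L
(7,2): only reaches (6,2)(W), (3,2)(W), (7,1)(W), (6,1)(W), all W → L
Every other cell has at least one move into one of the L cells above, so it is W.
L cells per row: a=0: 5, a=1: 0, a=2: 5, a=3: 0, a=4: 4, a=5: 1, a=6: 3, a=7: 2; total 20.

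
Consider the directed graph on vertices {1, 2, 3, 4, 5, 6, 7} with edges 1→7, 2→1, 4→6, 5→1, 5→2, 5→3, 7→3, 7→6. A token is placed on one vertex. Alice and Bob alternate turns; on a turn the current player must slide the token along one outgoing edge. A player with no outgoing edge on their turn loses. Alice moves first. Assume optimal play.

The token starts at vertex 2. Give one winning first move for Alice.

Classify positions by backward induction: terminal positions (no move available) are L. From any other position, the mover wins iff some move reaches an L.
Every edge goes from a vertex to one that appears earlier in the order 6, 3, 7, 1, 2, 5, 4, so processing vertices in that order labels each vertex after all of its successors.
6: no outgoing edge → L
3: no outgoing edge → L
7: W (go to 3, an L position)
1: L (sole option 7(W) is W)
2: W (go to 1, an L position)
5: W (go to 1, an L position)
4: W (go to 6, an L position)
From 2, the L positions reachable in one move are: 1.

Move to 1.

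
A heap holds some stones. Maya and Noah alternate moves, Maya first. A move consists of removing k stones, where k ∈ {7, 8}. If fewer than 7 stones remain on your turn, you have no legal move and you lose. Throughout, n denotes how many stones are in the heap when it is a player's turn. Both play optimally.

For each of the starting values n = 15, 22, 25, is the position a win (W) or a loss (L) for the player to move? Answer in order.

15: L, 22: W, 25: W

Classify positions by backward induction: terminal positions (no move available) are L. From any other position, the mover wins iff some move reaches an L.
n=0: no move → L
n=1: no move → L
n=2: no move → L
n=3: no move → L
n=4: no move → L
n=5: no move → L
n=6: no move → L
n=7: reaches L-position 0 → W
n=8: reaches L-position 1 → W
n=9: reaches L-position 2 → W
n=10: reaches L-position 3 → W
n=11: reaches L-position 4 → W
n=12: reaches L-position 5 → W
n=13: reaches L-position 6 → W
n=14: reaches L-position 6 → W
n=15: only reaches 8(W), 7(W), all W → L
n=16: only reaches 9(W), 8(W), all W → L
n=17: only reaches 10(W), 9(W), all W → L
n=18: only reaches 11(W), 10(W), all W → L
n=19: only reaches 12(W), 11(W), all W → L
n=20: only reaches 13(W), 12(W), all W → L
n=21: only reaches 14(W), 13(W), all W → L
n=22: reaches L-position 15 → W
n=23: reaches L-position 16 → W
n=24: reaches L-position 17 → W
n=25: reaches L-position 18 → W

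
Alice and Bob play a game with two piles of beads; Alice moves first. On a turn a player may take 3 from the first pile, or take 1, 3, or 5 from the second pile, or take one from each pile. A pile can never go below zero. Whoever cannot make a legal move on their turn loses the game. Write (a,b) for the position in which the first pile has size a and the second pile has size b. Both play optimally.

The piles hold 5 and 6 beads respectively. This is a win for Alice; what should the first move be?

Classify positions by backward induction: terminal positions (no move available) are L. From any other position, the mover wins iff some move reaches an L.
No move ever increases a pile, so every position that can arise here has a ≤ 5 and b ≤ 6; it is enough to label the cells with 0 ≤ a ≤ 5 and 0 ≤ b ≤ 6.
Every move lowers a or b (never raises either), so fill the grid row by row in increasing a, and left to right within a row: each cell's successors are then already labelled.
      b=0  b=1  b=2  b=3  b=4  b=5  b=6
a=0:    L    W    L    W    L    W    L
a=1:    L    W    L    W    L    W    L
a=2:    L    W    L    W    L    W    L
a=3:    W    W    W    W    W    W    W
a=4:    W    L    W    L    W    L    W
a=5:    W    L    W    L    W    L    W
Cells with no legal move (terminal, hence L): (0,0), (1,0), (2,0).
The remaining L cells, each justified by listing all of its moves:
(0,2): only reaches (0,1)(W), which is W → L
(0,4): only reaches (0,3)(W), (0,1)(W), all W → L
(0,6): only reaches (0,5)(W), (0,3)(W), (0,1)(W), all W → L
(1,2): only reaches (1,1)(W), (0,1)(W), all W → L
(1,4): only reaches (1,3)(W), (1,1)(W), (0,3)(W), all W → L
(1,6): only reaches (1,5)(W), (1,3)(W), (1,1)(W), (0,5)(W), all W → L
(2,2): only reaches (2,1)(W), (1,1)(W), all W → L
(2,4): only reaches (2,3)(W), (2,1)(W), (1,3)(W), all W → L
(2,6): only reaches (2,5)(W), (2,3)(W), (2,1)(W), (1,5)(W), all W → L
(4,1): only reaches (1,1)(W), (4,0)(W), (3,0)(W), all W → L
(4,3): only reaches (1,3)(W), (4,2)(W), (4,0)(W), (3,2)(W), all W → L
(4,5): only reaches (1,5)(W), (4,4)(W), (4,2)(W), (4,0)(W), (3,4)(W), all W → L
(5,1): only reaches (2,1)(W), (5,0)(W), (4,0)(W), all W → L
(5,3): only reaches (2,3)(W), (5,2)(W), (5,0)(W), (4,2)(W), all W → L
(5,5): only reaches (2,5)(W), (5,4)(W), (5,2)(W), (5,0)(W), (4,4)(W), all W → L
Every other cell has at least one move into one of the L cells above, so it is W.
From (5,6), the L positions reachable in one move are: (2,6), (5,5), (5,3), (5,1), (4,5). Any move reaching one of these is winning.

Move to (2,6).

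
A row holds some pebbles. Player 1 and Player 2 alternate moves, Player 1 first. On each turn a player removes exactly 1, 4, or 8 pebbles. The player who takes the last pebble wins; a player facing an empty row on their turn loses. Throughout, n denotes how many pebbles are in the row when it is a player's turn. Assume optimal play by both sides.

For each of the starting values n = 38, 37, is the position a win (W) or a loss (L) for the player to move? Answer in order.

Classify positions by backward induction: terminal positions (no move available) are L. From any other position, the mover wins iff some move reaches an L.
n=0: no move → L
n=1: reaches L-position 0 → W
n=2: only reaches 1(W), which is W → L
n=3: reaches L-position 2 → W
n=4: reaches L-position 0 → W
n=5: only reaches 4(W), 1(W), all W → L
n=6: reaches L-position 5 → W
n=7: only reaches 6(W), 3(W), all W → L
n=8: reaches L-position 7 → W
n=9: reaches L-position 5 → W
n=10: reaches L-position 2 → W
n=11: reaches L-position 7 → W
n=12: only reaches 11(W), 8(W), 4(W), all W → L
n=13: reaches L-position 12 → W
n=14: only reaches 13(W), 10(W), 6(W), all W → L
n=15: reaches L-position 14 → W
n=16: reaches L-position 12 → W
n=17: only reaches 16(W), 13(W), 9(W), all W → L
n=18: reaches L-position 17 → W
n=19: only reaches 18(W), 15(W), 11(W), all W → L
n=20: reaches L-position 19 → W
n=21: reaches L-position 17 → W
n=22: reaches L-position 14 → W
n=23: reaches L-position 19 → W
n=24: only reaches 23(W), 20(W), 16(W), all W → L
n=25: reaches L-position 24 → W
n=26: only reaches 25(W), 22(W), 18(W), all W → L
n=27: reaches L-position 26 → W
n=28: reaches L-position 24 → W
n=29: only reaches 28(W), 25(W), 21(W), all W → L
n=30: reaches L-position 29 → W
n=31: only reaches 30(W), 27(W), 23(W), all W → L
n=32: reaches L-position 31 → W
n=33: reaches L-position 29 → W
n=34: reaches L-position 26 → W
n=35: reaches L-position 31 → W
n=36: only reaches 35(W), 32(W), 28(W), all W → L
n=37: reaches L-position 36 → W
n=38: only reaches 37(W), 34(W), 30(W), all W → L

38: L, 37: W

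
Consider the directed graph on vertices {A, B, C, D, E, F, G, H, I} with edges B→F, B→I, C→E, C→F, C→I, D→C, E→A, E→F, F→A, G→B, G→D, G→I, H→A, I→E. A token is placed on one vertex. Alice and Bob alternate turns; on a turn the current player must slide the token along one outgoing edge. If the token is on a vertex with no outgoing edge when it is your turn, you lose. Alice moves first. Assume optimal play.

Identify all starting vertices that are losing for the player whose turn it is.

Positions with no move are L. A position that does have a move is losing for the player to move precisely when every available move leads to a winning position for the opponent. Fill in the labels:
Every edge goes from a vertex to one that appears earlier in the order A, F, E, I, C, D, B, G, H, so processing vertices in that order labels each vertex after all of its successors.
A: no outgoing edge → L
F: →A(L), so W
E: →A(L), so W
I: →E(W) only, which is W, so L
C: →I(L), so W
D: →C(W) only, which is W, so L
B: →I(L), so W
G: →D(L), so W
H: →A(L), so W
The losing starting vertices are exactly the entries labelled L in this table (3 of them).

A, D, I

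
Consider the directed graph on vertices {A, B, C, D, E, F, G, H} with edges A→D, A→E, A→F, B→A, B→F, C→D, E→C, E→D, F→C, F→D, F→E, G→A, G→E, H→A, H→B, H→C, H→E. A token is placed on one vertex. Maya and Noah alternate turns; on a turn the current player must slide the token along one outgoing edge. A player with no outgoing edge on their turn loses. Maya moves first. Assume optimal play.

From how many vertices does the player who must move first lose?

3

Build the W/L table. Terminal = L. A non-terminal position is W if it has a move to some L; otherwise it is L.
Every edge goes from a vertex to one that appears earlier in the order D, C, E, F, A, B, G, H, so processing vertices in that order labels each vertex after all of its successors.
D: no outgoing edge → L
C: W (go to D, an L position)
E: W (go to D, an L position)
F: W (go to D, an L position)
A: W (go to D, an L position)
B: L (options A(W), F(W) are all W)
G: L (options A(W), E(W) are all W)
H: W (go to B, an L position)
The L vertices are B, D, G; that is 3 in all.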